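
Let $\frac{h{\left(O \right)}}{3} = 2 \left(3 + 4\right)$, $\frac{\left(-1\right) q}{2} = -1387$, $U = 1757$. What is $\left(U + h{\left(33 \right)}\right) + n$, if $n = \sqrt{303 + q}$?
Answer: $1799 + \sqrt{3077} \approx 1854.5$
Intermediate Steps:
$q = 2774$ ($q = \left(-2\right) \left(-1387\right) = 2774$)
$h{\left(O \right)} = 42$ ($h{\left(O \right)} = 3 \cdot 2 \left(3 + 4\right) = 3 \cdot 2 \cdot 7 = 3 \cdot 14 = 42$)
$n = \sqrt{3077}$ ($n = \sqrt{303 + 2774} = \sqrt{3077} \approx 55.471$)
$\left(U + h{\left(33 \right)}\right) + n = \left(1757 + 42\right) + \sqrt{3077} = 1799 + \sqrt{3077}$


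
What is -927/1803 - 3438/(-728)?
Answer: 920643/218764 ≈ 4.2084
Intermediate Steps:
-927/1803 - 3438/(-728) = -927*1/1803 - 3438*(-1/728) = -309/601 + 1719/364 = 920643/218764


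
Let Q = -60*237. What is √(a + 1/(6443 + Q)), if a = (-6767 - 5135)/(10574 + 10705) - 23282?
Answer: I*√637613271129737601237/165486783 ≈ 152.59*I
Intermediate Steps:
Q = -14220
a = -495429580/21279 (a = -11902/21279 - 23282 = -495429580/21279 ≈ -23283.)
√(a + 1/(6443 + Q)) = √(-495429580/21279 + 1/(6443 - 14220)) = √(-495429580/21279 + 1/(-7777)) = √(-495429580/21279 - 1/7777) = √(-3852955864939/165486783) = I*√637613271129737601237/165486783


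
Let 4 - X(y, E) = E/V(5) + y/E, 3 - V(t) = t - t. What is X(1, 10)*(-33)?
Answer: -187/10 ≈ -18.700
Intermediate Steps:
V(t) = 3 (V(t) = 3 - (t - t) = 3 - 1*0 = 3 + 0 = 3)
X(y, E) = 4 - E/3 - y/E (X(y, E) = 4 - (E/3 + y/E) = 4 + (-E/3 - y/E) = 4 - E/3 - y/E)
X(1, 10)*(-33) = (4 - ⅓*10 - 1*1/10)*(-33) = (4 - 10/3 - 1*1*⅒)*(-33) = (4 - 10/3 - ⅒)*(-33) = (17/30)*(-33) = -187/10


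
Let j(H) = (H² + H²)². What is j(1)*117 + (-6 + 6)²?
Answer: 468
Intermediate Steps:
j(H) = 4*H⁴ (j(H) = (2*H²)² = 4*H⁴)
j(1)*117 + (-6 + 6)² = (4*1⁴)*117 + (-6 + 6)² = (4*1)*117 + 0² = 4*117 + 0 = 468 + 0 = 468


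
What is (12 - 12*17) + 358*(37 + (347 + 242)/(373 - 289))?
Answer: 653699/42 ≈ 15564.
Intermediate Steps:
(12 - 12*17) + 358*(37 + (347 + 242)/(373 - 289)) = (12 - 204) + 358*(37 + 589/84) = -192 + 358*(37 + 589*(1/84)) = -192 + 358*(37 + 589/84) = -192 + 358*(3697/84) = -192 + 661763/42 = 653699/42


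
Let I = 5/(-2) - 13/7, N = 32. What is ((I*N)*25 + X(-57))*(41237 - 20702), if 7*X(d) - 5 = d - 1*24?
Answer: -502614660/7 ≈ -7.1802e+7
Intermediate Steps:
X(d) = -19/7 + d/7 (X(d) = 5/7 + (d - 1*24)/7 = 5/7 + (d - 24)/7 = 5/7 + (-24 + d)/7 = 5/7 + (-24/7 + d/7) = -19/7 + d/7)
I = -61/14 (I = 5*(-½) - 13*⅐ = -5/2 - 13/7 = -61/14 ≈ -4.3571)
((I*N)*25 + X(-57))*(41237 - 20702) = (-61/14*32*25 + (-19/7 + (⅐)*(-57)))*(41237 - 20702) = (-976/7*25 + (-19/7 - 57/7))*20535 = (-24400/7 - 76/7)*20535 = -24476/7*20535 = -502614660/7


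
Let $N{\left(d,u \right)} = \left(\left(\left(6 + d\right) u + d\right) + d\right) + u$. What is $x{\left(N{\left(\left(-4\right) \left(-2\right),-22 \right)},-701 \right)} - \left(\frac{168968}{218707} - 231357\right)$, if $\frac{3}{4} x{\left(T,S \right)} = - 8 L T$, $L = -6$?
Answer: $\frac{46204090559}{218707} \approx 2.1126 \cdot 10^{5}$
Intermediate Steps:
$N{\left(d,u \right)} = u + 2 d + u \left(6 + d\right)$ ($N{\left(d,u \right)} = \left(\left(u \left(6 + d\right) + d\right) + d\right) + u = \left(\left(d + u \left(6 + d\right)\right) + d\right) + u = \left(2 d + u \left(6 + d\right)\right) + u = u + 2 d + u \left(6 + d\right)$)
$x{\left(T,S \right)} = 64 T$ ($x{\left(T,S \right)} = \frac{4 \left(-8\right) \left(-6\right) T}{3} = \frac{4 \cdot 48 T}{3} = 64 T$)
$x{\left(N{\left(\left(-4\right) \left(-2\right),-22 \right)},-701 \right)} - \left(\frac{168968}{218707} - 231357\right) = 64 \left(2 \left(\left(-4\right) \left(-2\right)\right) + 7 \left(-22\right) + \left(-4\right) \left(-2\right) \left(-22\right)\right) - \left(\frac{168968}{218707} - 231357\right) = 64 \left(2 \cdot 8 - 154 + 8 \left(-22\right)\right) - \left(168968 \cdot \frac{1}{218707} - 231357\right) = 64 \left(16 - 154 - 176\right) - \left(\frac{168968}{218707} - 231357\right) = 64 \left(-314\right) - - \frac{50599226431}{218707} = -20096 + \frac{50599226431}{218707} = \frac{46204090559}{218707}$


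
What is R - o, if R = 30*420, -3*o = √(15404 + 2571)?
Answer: 12600 + 5*√719/3 ≈ 12645.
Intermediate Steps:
o = -5*√719/3 (o = -√(15404 + 2571)/3 = -5*√719/3 ≈ -44.690)
R = 12600
R - o = 12600 - (-5)*√719/3 = 12600 + 5*√719/3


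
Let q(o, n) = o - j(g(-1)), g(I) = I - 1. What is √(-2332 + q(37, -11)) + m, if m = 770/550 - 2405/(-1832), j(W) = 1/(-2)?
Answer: 24849/9160 + I*√9178/2 ≈ 2.7128 + 47.901*I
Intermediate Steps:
g(I) = -1 + I
j(W) = -½
q(o, n) = ½ + o (q(o, n) = o - 1*(-½) = o + ½ = ½ + o)
m = 24849/9160 (m = 770*(1/550) - 2405*(-1/1832) = 7/5 + 2405/1832 = 24849/9160 ≈ 2.7128)
√(-2332 + q(37, -11)) + m = √(-2332 + (½ + 37)) + 24849/9160 = √(-2332 + 75/2) + 24849/9160 = √(-4589/2) + 24849/9160 = I*√9178/2 + 24849/9160 = 24849/9160 + I*√9178/2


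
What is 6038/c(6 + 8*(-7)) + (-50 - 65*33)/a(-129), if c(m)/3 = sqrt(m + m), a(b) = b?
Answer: 2195/129 - 3019*I/15 ≈ 17.016 - 201.27*I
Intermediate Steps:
c(m) = 3*sqrt(2)*sqrt(m) (c(m) = 3*sqrt(m + m) = 3*sqrt(2*m) = 3*(sqrt(2)*sqrt(m)) = 3*sqrt(2)*sqrt(m))
6038/c(6 + 8*(-7)) + (-50 - 65*33)/a(-129) = 6038/((3*sqrt(2)*sqrt(6 + 8*(-7)))) + (-50 - 65*33)/(-129) = 6038/((3*sqrt(2)*sqrt(6 - 56))) + (-50 - 2145)*(-1/129) = 6038/((3*sqrt(2)*sqrt(-50))) - 2195*(-1/129) = 6038/((3*sqrt(2)*(5*I*sqrt(2)))) + 2195/129 = 6038/((30*I)) + 2195/129 = 6038*(-I/30) + 2195/129 = -3019*I/15 + 2195/129 = 2195/129 - 3019*I/15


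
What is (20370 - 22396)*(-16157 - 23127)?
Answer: 79589384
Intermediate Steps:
(20370 - 22396)*(-16157 - 23127) = -2026*(-39284) = 79589384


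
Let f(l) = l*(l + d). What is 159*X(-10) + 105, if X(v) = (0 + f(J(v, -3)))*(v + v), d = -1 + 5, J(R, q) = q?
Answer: 9645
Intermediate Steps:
d = 4
f(l) = l*(4 + l) (f(l) = l*(l + 4) = l*(4 + l))
X(v) = -6*v (X(v) = (0 - 3*(4 - 3))*(v + v) = (0 - 3*1)*(2*v) = (0 - 3)*(2*v) = -6*v)
159*X(-10) + 105 = 159*(-6*(-10)) + 105 = 159*60 + 105 = 9540 + 105 = 9645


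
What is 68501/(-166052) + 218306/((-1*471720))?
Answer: -4285214977/4895628090 ≈ -0.87531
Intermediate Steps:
68501/(-166052) + 218306/((-1*471720)) = 68501*(-1/166052) + 218306/(-471720) = -68501/166052 + 218306*(-1/471720) = -68501/166052 - 109153/235860 = -4285214977/4895628090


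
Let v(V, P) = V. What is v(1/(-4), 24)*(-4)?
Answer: 1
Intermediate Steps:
v(1/(-4), 24)*(-4) = -4/(-4) = -1/4*(-4) = 1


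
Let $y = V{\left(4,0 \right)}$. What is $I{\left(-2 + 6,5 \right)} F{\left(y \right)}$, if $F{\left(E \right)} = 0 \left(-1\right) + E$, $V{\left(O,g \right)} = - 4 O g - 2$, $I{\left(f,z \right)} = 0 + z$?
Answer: $-10$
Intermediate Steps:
$I{\left(f,z \right)} = z$
$V{\left(O,g \right)} = -2 - 4 O g$ ($V{\left(O,g \right)} = - 4 O g - 2 = -2 - 4 O g$)
$y = -2$ ($y = -2 - 16 \cdot 0 = -2 + 0 = -2$)
$F{\left(E \right)} = E$ ($F{\left(E \right)} = 0 + E = E$)
$I{\left(-2 + 6,5 \right)} F{\left(y \right)} = 5 \left(-2\right) = -10$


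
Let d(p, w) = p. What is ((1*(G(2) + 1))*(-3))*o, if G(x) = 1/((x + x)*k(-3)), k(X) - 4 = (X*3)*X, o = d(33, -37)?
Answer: -12375/124 ≈ -99.798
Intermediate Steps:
o = 33
k(X) = 4 + 3*X² (k(X) = 4 + (X*3)*X = 4 + (3*X)*X = 4 + 3*X²)
G(x) = 1/(62*x) (G(x) = 1/((x + x)*(4 + 3*(-3)²)) = 1/(((2*x))*(4 + 3*9)) = (1/(2*x))/(4 + 27) = (1/(2*x))/31 = (1/(2*x))*(1/31) = 1/(62*x))
((1*(G(2) + 1))*(-3))*o = ((1*((1/62)/2 + 1))*(-3))*33 = ((1*((1/62)*(½) + 1))*(-3))*33 = ((1*(1/124 + 1))*(-3))*33 = ((1*(125/124))*(-3))*33 = ((125/124)*(-3))*33 = -375/124*33 = -12375/124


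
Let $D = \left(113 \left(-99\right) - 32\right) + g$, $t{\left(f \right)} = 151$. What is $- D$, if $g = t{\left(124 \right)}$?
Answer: $11068$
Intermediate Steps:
$g = 151$
$D = -11068$ ($D = \left(113 \left(-99\right) - 32\right) + 151 = \left(-11187 - 32\right) + 151 = -11219 + 151 = -11068$)
$- D = \left(-1\right) \left(-11068\right) = 11068$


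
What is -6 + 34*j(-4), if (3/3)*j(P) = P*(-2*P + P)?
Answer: -550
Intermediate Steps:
j(P) = -P² (j(P) = P*(-2*P + P) = P*(-P) = -P²)
-6 + 34*j(-4) = -6 + 34*(-1*(-4)²) = -6 + 34*(-1*16) = -6 + 34*(-16) = -6 - 544 = -550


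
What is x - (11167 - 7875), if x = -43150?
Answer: -46442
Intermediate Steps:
x - (11167 - 7875) = -43150 - (11167 - 7875) = -43150 - 1*3292 = -43150 - 3292 = -46442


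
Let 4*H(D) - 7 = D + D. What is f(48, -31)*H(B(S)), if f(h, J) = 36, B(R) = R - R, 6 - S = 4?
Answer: 63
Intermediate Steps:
S = 2 (S = 6 - 1*4 = 6 - 4 = 2)
B(R) = 0
H(D) = 7/4 + D/2 (H(D) = 7/4 + (D + D)/4 = 7/4 + (2*D)/4 = 7/4 + D/2)
f(48, -31)*H(B(S)) = 36*(7/4 + (½)*0) = 36*(7/4 + 0) = 36*(7/4) = 63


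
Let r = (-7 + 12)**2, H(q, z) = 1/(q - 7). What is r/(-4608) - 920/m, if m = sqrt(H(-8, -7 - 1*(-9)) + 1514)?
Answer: -25/4608 - 920*sqrt(340635)/22709 ≈ -23.650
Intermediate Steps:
H(q, z) = 1/(-7 + q)
r = 25 (r = 5**2 = 25)
m = sqrt(340635)/15 (m = sqrt(1/(-7 - 8) + 1514) = sqrt(1/(-15) + 1514) = sqrt(-1/15 + 1514) = sqrt(22709/15) = sqrt(340635)/15 ≈ 38.909)
r/(-4608) - 920/m = 25/(-4608) - 920*sqrt(340635)/22709 = 25*(-1/4608) - 920*sqrt(340635)/22709 = -25/4608 - 920*sqrt(340635)/22709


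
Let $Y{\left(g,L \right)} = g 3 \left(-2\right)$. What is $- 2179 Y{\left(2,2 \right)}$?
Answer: $26148$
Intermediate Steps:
$Y{\left(g,L \right)} = - 6 g$ ($Y{\left(g,L \right)} = 3 g \left(-2\right) = - 6 g$)
$- 2179 Y{\left(2,2 \right)} = - 2179 \left(\left(-6\right) 2\right) = \left(-2179\right) \left(-12\right) = 26148$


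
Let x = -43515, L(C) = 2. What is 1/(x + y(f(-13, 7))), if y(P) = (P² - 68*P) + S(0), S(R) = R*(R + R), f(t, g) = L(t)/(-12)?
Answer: -36/1566131 ≈ -2.2987e-5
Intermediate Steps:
f(t, g) = -⅙ (f(t, g) = 2/(-12) = 2*(-1/12) = -⅙)
S(R) = 2*R² (S(R) = R*(2*R) = 2*R²)
y(P) = P² - 68*P (y(P) = (P² - 68*P) + 2*0² = (P² - 68*P) + 2*0 = (P² - 68*P) + 0 = P² - 68*P)
1/(x + y(f(-13, 7))) = 1/(-43515 - (-68 - ⅙)/6) = 1/(-43515 - ⅙*(-409/6)) = 1/(-43515 + 409/36) = 1/(-1566131/36) = -36/1566131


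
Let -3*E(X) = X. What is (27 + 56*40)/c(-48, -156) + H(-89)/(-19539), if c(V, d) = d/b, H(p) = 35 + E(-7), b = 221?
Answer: -753013969/234468 ≈ -3211.6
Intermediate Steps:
E(X) = -X/3
H(p) = 112/3 (H(p) = 35 - ⅓*(-7) = 35 + 7/3 = 112/3)
c(V, d) = d/221
(27 + 56*40)/c(-48, -156) + H(-89)/(-19539) = (27 + 56*40)/(((1/221)*(-156))) + (112/3)/(-19539) = (27 + 2240)/(-12/17) + (112/3)*(-1/19539) = 2267*(-17/12) - 112/58617 = -38539/12 - 112/58617 = -753013969/234468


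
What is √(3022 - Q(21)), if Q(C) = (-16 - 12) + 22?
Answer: 2*√757 ≈ 55.027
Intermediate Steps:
Q(C) = -6 (Q(C) = -28 + 22 = -6)
√(3022 - Q(21)) = √(3022 - 1*(-6)) = √(3022 + 6) = √3028 = 2*√757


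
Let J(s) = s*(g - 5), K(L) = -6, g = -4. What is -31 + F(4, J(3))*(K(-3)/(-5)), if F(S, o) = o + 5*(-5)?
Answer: -467/5 ≈ -93.400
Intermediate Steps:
J(s) = -9*s (J(s) = s*(-4 - 5) = s*(-9) = -9*s)
F(S, o) = -25 + o (F(S, o) = o - 25 = -25 + o)
-31 + F(4, J(3))*(K(-3)/(-5)) = -31 + (-25 - 9*3)*(-6/(-5)) = -31 + (-25 - 27)*(-6*(-⅕)) = -31 - 52*6/5 = -31 - 312/5 = -467/5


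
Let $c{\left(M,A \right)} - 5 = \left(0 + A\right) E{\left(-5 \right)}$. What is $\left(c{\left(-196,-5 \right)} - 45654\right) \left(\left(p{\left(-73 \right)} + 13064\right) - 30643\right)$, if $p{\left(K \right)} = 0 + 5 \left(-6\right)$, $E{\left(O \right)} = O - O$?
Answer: $803833241$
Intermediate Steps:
$E{\left(O \right)} = 0$
$c{\left(M,A \right)} = 5$ ($c{\left(M,A \right)} = 5 + \left(0 + A\right) 0 = 5 + A 0 = 5 + 0 = 5$)
$p{\left(K \right)} = -30$ ($p{\left(K \right)} = 0 - 30 = -30$)
$\left(c{\left(-196,-5 \right)} - 45654\right) \left(\left(p{\left(-73 \right)} + 13064\right) - 30643\right) = \left(5 - 45654\right) \left(\left(-30 + 13064\right) - 30643\right) = - 45649 \left(13034 - 30643\right) = \left(-45649\right) \left(-17609\right) = 803833241$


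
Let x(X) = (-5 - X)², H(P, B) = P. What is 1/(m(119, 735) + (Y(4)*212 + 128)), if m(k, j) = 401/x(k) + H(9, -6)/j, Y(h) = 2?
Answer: 3767120/2079594613 ≈ 0.0018115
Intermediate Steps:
m(k, j) = 9/j + 401/(5 + k)² (m(k, j) = 401/((5 + k)²) + 9/j = 401/(5 + k)² + 9/j = 9/j + 401/(5 + k)²)
1/(m(119, 735) + (Y(4)*212 + 128)) = 1/((9/735 + 401/(5 + 119)²) + (2*212 + 128)) = 1/((9*(1/735) + 401/124²) + (424 + 128)) = 1/((3/245 + 401*(1/15376)) + 552) = 1/((3/245 + 401/15376) + 552) = 1/(144373/3767120 + 552) = 1/(2079594613/3767120) = 3767120/2079594613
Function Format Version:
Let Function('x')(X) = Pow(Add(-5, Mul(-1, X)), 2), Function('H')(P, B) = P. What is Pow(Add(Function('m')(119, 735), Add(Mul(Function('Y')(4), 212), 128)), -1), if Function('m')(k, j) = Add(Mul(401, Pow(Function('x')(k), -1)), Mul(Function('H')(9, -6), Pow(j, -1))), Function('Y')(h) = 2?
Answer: Rational(3767120, 2079594613) ≈ 0.0018115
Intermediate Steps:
Function('m')(k, j) = Add(Mul(9, Pow(j, -1)), Mul(401, Pow(Add(5, k), -2))) (Function('m')(k, j) = Add(Mul(401, Pow(Pow(Add(5, k), 2), -1)), Mul(9, Pow(j, -1))) = Add(Mul(401, Pow(Add(5, k), -2)), Mul(9, Pow(j, -1))) = Add(Mul(9, Pow(j, -1)), Mul(401, Pow(Add(5, k), -2))))
Pow(Add(Function('m')(119, 735), Add(Mul(Function('Y')(4), 212), 128)), -1) = Pow(Add(Add(Mul(9, Pow(735, -1)), Mul(401, Pow(Add(5, 119), -2))), Add(Mul(2, 212), 128)), -1) = Pow(Add(Add(Mul(9, Rational(1, 735)), Mul(401, Pow(124, -2))), Add(424, 128)), -1) = Pow(Add(Add(Rational(3, 245), Mul(401, Rational(1, 15376))), 552), -1) = Pow(Add(Add(Rational(3, 245), Rational(401, 15376)), 552), -1) = Pow(Add(Rational(144373, 3767120), 552), -1) = Pow(Rational(2079594613, 3767120), -1) = Rational(3767120, 2079594613)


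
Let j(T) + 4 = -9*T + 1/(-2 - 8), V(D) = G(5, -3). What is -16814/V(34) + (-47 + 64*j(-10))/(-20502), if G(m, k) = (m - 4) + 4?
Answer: -344747881/102510 ≈ -3363.1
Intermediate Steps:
G(m, k) = m (G(m, k) = (-4 + m) + 4 = m)
V(D) = 5
j(T) = -41/10 - 9*T (j(T) = -4 + (-9*T + 1/(-2 - 8)) = -4 + (-9*T + 1/(-10)) = -4 + (-9*T - ⅒) = -4 + (-⅒ - 9*T) = -41/10 - 9*T)
-16814/V(34) + (-47 + 64*j(-10))/(-20502) = -16814/5 + (-47 + 64*(-41/10 - 9*(-10)))/(-20502) = -16814*⅕ + (-47 + 64*(-41/10 + 90))*(-1/20502) = -16814/5 + (-47 + 64*(859/10))*(-1/20502) = -16814/5 + (-47 + 27488/5)*(-1/20502) = -16814/5 + (27253/5)*(-1/20502) = -16814/5 - 27253/102510 = -344747881/102510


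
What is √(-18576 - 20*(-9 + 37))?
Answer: 8*I*√299 ≈ 138.33*I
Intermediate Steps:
√(-18576 - 20*(-9 + 37)) = √(-18576 - 20*28) = √(-18576 - 560) = √(-19136) = 8*I*√299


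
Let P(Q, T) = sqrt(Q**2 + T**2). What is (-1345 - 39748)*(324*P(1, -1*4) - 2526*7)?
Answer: 726606426 - 13314132*sqrt(17) ≈ 6.7171e+8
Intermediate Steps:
(-1345 - 39748)*(324*P(1, -1*4) - 2526*7) = (-1345 - 39748)*(324*sqrt(1**2 + (-1*4)**2) - 2526*7) = -41093*(324*sqrt(1 + (-4)**2) - 17682) = -41093*(324*sqrt(1 + 16) - 17682) = -41093*(324*sqrt(17) - 17682) = -41093*(-17682 + 324*sqrt(17)) = 726606426 - 13314132*sqrt(17)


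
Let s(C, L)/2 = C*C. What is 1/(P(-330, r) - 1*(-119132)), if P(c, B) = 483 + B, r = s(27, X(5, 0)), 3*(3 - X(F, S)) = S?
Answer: 1/121073 ≈ 8.2595e-6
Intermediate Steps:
X(F, S) = 3 - S/3
s(C, L) = 2*C² (s(C, L) = 2*(C*C) = 2*C²)
r = 1458 (r = 2*27² = 2*729 = 1458)
1/(P(-330, r) - 1*(-119132)) = 1/((483 + 1458) - 1*(-119132)) = 1/(1941 + 119132) = 1/121073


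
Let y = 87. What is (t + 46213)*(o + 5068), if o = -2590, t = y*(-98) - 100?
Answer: 93140586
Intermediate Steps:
t = -8626 (t = 87*(-98) - 100 = -8526 - 100 = -8626)
(t + 46213)*(o + 5068) = (-8626 + 46213)*(-2590 + 5068) = 37587*2478 = 93140586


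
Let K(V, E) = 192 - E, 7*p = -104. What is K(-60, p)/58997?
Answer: 1448/412979 ≈ 0.0035062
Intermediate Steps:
p = -104/7 (p = (⅐)*(-104) = -104/7 ≈ -14.857)
K(-60, p)/58997 = (192 - 1*(-104/7))/58997 = (192 + 104/7)*(1/58997) = (1448/7)*(1/58997) = 1448/412979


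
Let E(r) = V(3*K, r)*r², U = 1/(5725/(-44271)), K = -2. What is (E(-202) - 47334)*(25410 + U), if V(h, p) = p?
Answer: -1205560425491418/5725 ≈ -2.1058e+11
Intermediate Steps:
U = -44271/5725 (U = 1/(5725*(-1/44271)) = 1/(-5725/44271) = -44271/5725 ≈ -7.7329)
E(r) = r³ (E(r) = r*r² = r³)
(E(-202) - 47334)*(25410 + U) = ((-202)³ - 47334)*(25410 - 44271/5725) = (-8242408 - 47334)*(145427979/5725) = -8289742*145427979/5725 = -1205560425491418/5725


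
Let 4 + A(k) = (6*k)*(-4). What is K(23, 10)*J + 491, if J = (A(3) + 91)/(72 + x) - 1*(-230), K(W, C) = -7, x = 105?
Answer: -66056/59 ≈ -1119.6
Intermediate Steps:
A(k) = -4 - 24*k (A(k) = -4 + (6*k)*(-4) = -4 - 24*k)
J = 13575/59 (J = ((-4 - 24*3) + 91)/(72 + 105) - 1*(-230) = ((-4 - 72) + 91)/177 + 230 = (-76 + 91)*(1/177) + 230 = 15*(1/177) + 230 = 5/59 + 230 = 13575/59 ≈ 230.08)
K(23, 10)*J + 491 = -7*13575/59 + 491 = -95025/59 + 491 = -66056/59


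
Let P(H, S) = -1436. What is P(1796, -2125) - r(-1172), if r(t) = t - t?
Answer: -1436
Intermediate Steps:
r(t) = 0
P(1796, -2125) - r(-1172) = -1436 - 1*0 = -1436 + 0 = -1436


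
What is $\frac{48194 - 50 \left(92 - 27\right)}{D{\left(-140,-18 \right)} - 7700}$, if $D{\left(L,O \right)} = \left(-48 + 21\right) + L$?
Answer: $- \frac{44944}{7867} \approx -5.713$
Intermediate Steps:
$D{\left(L,O \right)} = -27 + L$
$\frac{48194 - 50 \left(92 - 27\right)}{D{\left(-140,-18 \right)} - 7700} = \frac{48194 - 50 \left(92 - 27\right)}{\left(-27 - 140\right) - 7700} = \frac{48194 - 3250}{-167 - 7700} = \frac{48194 - 3250}{-7867} = 44944 \left(- \frac{1}{7867}\right) = - \frac{44944}{7867}$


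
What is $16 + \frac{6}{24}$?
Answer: $\frac{65}{4} \approx 16.25$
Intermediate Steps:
$16 + \frac{6}{24} = 16 + 6 \cdot \frac{1}{24} = 16 + \frac{1}{4} = \frac{65}{4}$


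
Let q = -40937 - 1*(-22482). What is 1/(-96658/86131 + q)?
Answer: -86131/1589644263 ≈ -5.4183e-5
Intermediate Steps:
q = -18455 (q = -40937 + 22482 = -18455)
1/(-96658/86131 + q) = 1/(-96658/86131 - 18455) = 1/(-1589644263/86131) = -86131/1589644263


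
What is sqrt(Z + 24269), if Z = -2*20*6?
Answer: sqrt(24029) ≈ 155.01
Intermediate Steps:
Z = -240 (Z = -40*6 = -240)
sqrt(Z + 24269) = sqrt(-240 + 24269) = sqrt(24029)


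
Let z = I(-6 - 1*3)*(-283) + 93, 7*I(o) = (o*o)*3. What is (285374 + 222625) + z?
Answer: 3487875/7 ≈ 4.9827e+5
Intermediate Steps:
I(o) = 3*o²/7 (I(o) = ((o*o)*3)/7 = (o²*3)/7 = (3*o²)/7 = 3*o²/7)
z = -68118/7 (z = (3*(-6 - 1*3)²/7)*(-283) + 93 = (3*(-6 - 3)²/7)*(-283) + 93 = ((3/7)*(-9)²)*(-283) + 93 = ((3/7)*81)*(-283) + 93 = (243/7)*(-283) + 93 = -68769/7 + 93 = -68118/7 ≈ -9731.1)
(285374 + 222625) + z = (285374 + 222625) - 68118/7 = 507999 - 68118/7 = 3487875/7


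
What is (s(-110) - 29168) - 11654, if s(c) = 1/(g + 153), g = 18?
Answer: -6980561/171 ≈ -40822.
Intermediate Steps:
s(c) = 1/171 (s(c) = 1/(18 + 153) = 1/171)
(s(-110) - 29168) - 11654 = (1/171 - 29168) - 11654 = -4987727/171 - 11654 = -6980561/171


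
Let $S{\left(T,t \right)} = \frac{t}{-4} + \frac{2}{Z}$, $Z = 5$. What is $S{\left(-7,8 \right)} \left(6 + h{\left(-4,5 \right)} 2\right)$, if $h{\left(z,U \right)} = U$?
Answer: $- \frac{128}{5} \approx -25.6$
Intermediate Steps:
$S{\left(T,t \right)} = \frac{2}{5} - \frac{t}{4}$ ($S{\left(T,t \right)} = \frac{t}{-4} + \frac{2}{5} = t \left(- \frac{1}{4}\right) + 2 \cdot \frac{1}{5} = - \frac{t}{4} + \frac{2}{5} = \frac{2}{5} - \frac{t}{4}$)
$S{\left(-7,8 \right)} \left(6 + h{\left(-4,5 \right)} 2\right) = \left(\frac{2}{5} - 2\right) \left(6 + 5 \cdot 2\right) = \left(\frac{2}{5} - 2\right) \left(6 + 10\right) = \left(- \frac{8}{5}\right) 16 = - \frac{128}{5}$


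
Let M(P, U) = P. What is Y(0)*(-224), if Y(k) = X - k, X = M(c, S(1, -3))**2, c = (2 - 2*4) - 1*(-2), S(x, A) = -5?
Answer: -3584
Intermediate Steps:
c = -4 (c = (2 - 8) + 2 = -6 + 2 = -4)
X = 16 (X = (-4)**2 = 16)
Y(k) = 16 - k
Y(0)*(-224) = (16 - 1*0)*(-224) = (16 + 0)*(-224) = 16*(-224) = -3584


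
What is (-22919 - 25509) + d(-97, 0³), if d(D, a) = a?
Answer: -48428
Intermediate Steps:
(-22919 - 25509) + d(-97, 0³) = (-22919 - 25509) + 0³ = -48428 + 0 = -48428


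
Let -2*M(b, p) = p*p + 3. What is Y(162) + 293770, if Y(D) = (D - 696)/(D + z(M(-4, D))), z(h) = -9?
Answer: 14982092/51 ≈ 2.9377e+5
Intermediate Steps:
M(b, p) = -3/2 - p**2/2 (M(b, p) = -(p*p + 3)/2 = -(p**2 + 3)/2 = -(3 + p**2)/2 = -3/2 - p**2/2)
Y(D) = (-696 + D)/(-9 + D) (Y(D) = (D - 696)/(D - 9) = (-696 + D)/(-9 + D))
Y(162) + 293770 = (-696 + 162)/(-9 + 162) + 293770 = -534/153 + 293770 = (1/153)*(-534) + 293770 = -178/51 + 293770 = 14982092/51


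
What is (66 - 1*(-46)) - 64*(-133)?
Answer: 8624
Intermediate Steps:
(66 - 1*(-46)) - 64*(-133) = (66 + 46) + 8512 = 112 + 8512 = 8624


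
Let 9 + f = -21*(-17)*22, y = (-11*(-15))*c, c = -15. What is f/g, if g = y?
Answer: -523/165 ≈ -3.1697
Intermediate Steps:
y = -2475 (y = -11*(-15)*(-15) = 165*(-15) = -2475)
f = 7845 (f = -9 - 21*(-17)*22 = -9 + 357*22 = -9 + 7854 = 7845)
g = -2475
f/g = 7845/(-2475) = 7845*(-1/2475) = -523/165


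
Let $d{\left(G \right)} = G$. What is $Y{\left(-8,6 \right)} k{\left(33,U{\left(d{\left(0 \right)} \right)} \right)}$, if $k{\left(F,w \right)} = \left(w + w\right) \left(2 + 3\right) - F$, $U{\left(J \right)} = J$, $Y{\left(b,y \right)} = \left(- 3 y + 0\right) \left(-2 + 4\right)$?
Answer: $1188$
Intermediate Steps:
$Y{\left(b,y \right)} = - 6 y$ ($Y{\left(b,y \right)} = - 3 y 2 = - 6 y$)
$k{\left(F,w \right)} = - F + 10 w$ ($k{\left(F,w \right)} = 2 w 5 - F = 10 w - F = - F + 10 w$)
$Y{\left(-8,6 \right)} k{\left(33,U{\left(d{\left(0 \right)} \right)} \right)} = \left(-6\right) 6 \left(\left(-1\right) 33 + 10 \cdot 0\right) = - 36 \left(-33 + 0\right) = \left(-36\right) \left(-33\right) = 1188$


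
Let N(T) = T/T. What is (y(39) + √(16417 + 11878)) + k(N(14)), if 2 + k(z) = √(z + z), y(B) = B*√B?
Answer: -2 + √2 + √28295 + 39*√39 ≈ 411.18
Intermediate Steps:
y(B) = B^(3/2)
N(T) = 1
k(z) = -2 + √2*√z (k(z) = -2 + √(z + z) = -2 + √(2*z) = -2 + √2*√z)
(y(39) + √(16417 + 11878)) + k(N(14)) = (39^(3/2) + √(16417 + 11878)) + (-2 + √2*√1) = (39*√39 + √28295) + (-2 + √2*1) = (√28295 + 39*√39) + (-2 + √2) = -2 + √2 + √28295 + 39*√39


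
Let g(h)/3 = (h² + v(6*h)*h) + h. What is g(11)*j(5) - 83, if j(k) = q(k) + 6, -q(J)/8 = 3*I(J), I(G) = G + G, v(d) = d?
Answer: -602399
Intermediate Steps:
I(G) = 2*G
q(J) = -48*J (q(J) = -24*2*J = -48*J)
j(k) = 6 - 48*k (j(k) = -48*k + 6 = 6 - 48*k)
g(h) = 3*h + 21*h² (g(h) = 3*((h² + (6*h)*h) + h) = 3*((h² + 6*h²) + h) = 3*(7*h² + h) = 3*(h + 7*h²) = 3*h + 21*h²)
g(11)*j(5) - 83 = (3*11*(1 + 7*11))*(6 - 48*5) - 83 = (3*11*(1 + 77))*(6 - 240) - 83 = (3*11*78)*(-234) - 83 = 2574*(-234) - 83 = -602316 - 83 = -602399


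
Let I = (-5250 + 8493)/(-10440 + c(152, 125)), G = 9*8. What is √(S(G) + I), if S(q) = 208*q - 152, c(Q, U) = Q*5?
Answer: √717465385/220 ≈ 121.75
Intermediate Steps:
c(Q, U) = 5*Q
G = 72
I = -3243/9680 (I = (-5250 + 8493)/(-10440 + 5*152) = 3243/(-10440 + 760) = 3243/(-9680) = 3243*(-1/9680) = -3243/9680 ≈ -0.33502)
S(q) = -152 + 208*q
√(S(G) + I) = √((-152 + 208*72) - 3243/9680) = √((-152 + 14976) - 3243/9680) = √(14824 - 3243/9680) = √(143493077/9680) = √717465385/220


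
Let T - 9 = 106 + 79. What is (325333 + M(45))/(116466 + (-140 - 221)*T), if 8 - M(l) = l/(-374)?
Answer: 121677579/17365568 ≈ 7.0068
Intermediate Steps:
T = 194 (T = 9 + (106 + 79) = 9 + 185 = 194)
M(l) = 8 + l/374 (M(l) = 8 - l/(-374) = 8 - l*(-1)/374 = 8 - (-1)*l/374 = 8 + l/374)
(325333 + M(45))/(116466 + (-140 - 221)*T) = (325333 + (8 + (1/374)*45))/(116466 + (-140 - 221)*194) = (325333 + (8 + 45/374))/(116466 - 361*194) = (325333 + 3037/374)/(116466 - 70034) = (121677579/374)/46432 = (121677579/374)*(1/46432) = 121677579/17365568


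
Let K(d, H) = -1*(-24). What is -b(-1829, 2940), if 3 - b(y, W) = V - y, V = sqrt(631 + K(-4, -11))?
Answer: 1826 + sqrt(655) ≈ 1851.6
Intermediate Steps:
K(d, H) = 24
V = sqrt(655) (V = sqrt(631 + 24) = sqrt(655) ≈ 25.593)
b(y, W) = 3 + y - sqrt(655) (b(y, W) = 3 - (sqrt(655) - y) = 3 + (y - sqrt(655)) = 3 + y - sqrt(655))
-b(-1829, 2940) = -(3 - 1829 - sqrt(655)) = -(-1826 - sqrt(655)) = 1826 + sqrt(655)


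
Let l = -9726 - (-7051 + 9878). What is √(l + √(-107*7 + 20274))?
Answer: √(-12553 + 5*√781) ≈ 111.41*I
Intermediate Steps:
l = -12553 (l = -9726 - 1*2827 = -9726 - 2827 = -12553)
√(l + √(-107*7 + 20274)) = √(-12553 + √(-107*7 + 20274)) = √(-12553 + √(-749 + 20274)) = √(-12553 + √19525) = √(-12553 + 5*√781)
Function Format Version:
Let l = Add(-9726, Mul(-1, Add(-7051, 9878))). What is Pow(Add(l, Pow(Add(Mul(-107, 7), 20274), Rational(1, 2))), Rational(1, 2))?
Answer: Pow(Add(-12553, Mul(5, Pow(781, Rational(1, 2)))), Rational(1, 2)) ≈ Mul(111.41, I)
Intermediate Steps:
l = -12553 (l = Add(-9726, Mul(-1, 2827)) = Add(-9726, -2827) = -12553)
Pow(Add(l, Pow(Add(Mul(-107, 7), 20274), Rational(1, 2))), Rational(1, 2)) = Pow(Add(-12553, Pow(Add(Mul(-107, 7), 20274), Rational(1, 2))), Rational(1, 2)) = Pow(Add(-12553, Pow(Add(-749, 20274), Rational(1, 2))), Rational(1, 2)) = Pow(Add(-12553, Pow(19525, Rational(1, 2))), Rational(1, 2)) = Pow(Add(-12553, Mul(5, Pow(781, Rational(1, 2)))), Rational(1, 2))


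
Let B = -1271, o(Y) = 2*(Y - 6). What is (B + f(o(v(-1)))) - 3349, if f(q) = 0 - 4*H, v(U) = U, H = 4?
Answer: -4636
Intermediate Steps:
o(Y) = -12 + 2*Y (o(Y) = 2*(-6 + Y) = -12 + 2*Y)
f(q) = -16 (f(q) = 0 - 4*4 = 0 - 16 = -16)
(B + f(o(v(-1)))) - 3349 = (-1271 - 16) - 3349 = -1287 - 3349 = -4636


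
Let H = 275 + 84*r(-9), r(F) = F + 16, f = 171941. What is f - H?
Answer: 171078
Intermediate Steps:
r(F) = 16 + F
H = 863 (H = 275 + 84*(16 - 9) = 275 + 84*7 = 275 + 588 = 863)
f - H = 171941 - 1*863 = 171941 - 863 = 171078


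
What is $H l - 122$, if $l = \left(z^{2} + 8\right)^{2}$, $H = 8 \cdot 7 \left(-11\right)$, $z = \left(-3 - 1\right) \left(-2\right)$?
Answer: $-3193466$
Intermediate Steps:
$z = 8$ ($z = \left(-4\right) \left(-2\right) = 8$)
$H = -616$ ($H = 56 \left(-11\right) = -616$)
$l = 5184$ ($l = \left(8^{2} + 8\right)^{2} = \left(64 + 8\right)^{2} = 72^{2} = 5184$)
$H l - 122 = \left(-616\right) 5184 - 122 = -3193344 - 122 = -3193466$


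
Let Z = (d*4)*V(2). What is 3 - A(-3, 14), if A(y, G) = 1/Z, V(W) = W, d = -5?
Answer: 121/40 ≈ 3.0250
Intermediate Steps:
Z = -40 (Z = -5*4*2 = -20*2 = -40)
A(y, G) = -1/40 (A(y, G) = 1/(-40) = -1/40)
3 - A(-3, 14) = 3 - 1*(-1/40) = 3 + 1/40 = 121/40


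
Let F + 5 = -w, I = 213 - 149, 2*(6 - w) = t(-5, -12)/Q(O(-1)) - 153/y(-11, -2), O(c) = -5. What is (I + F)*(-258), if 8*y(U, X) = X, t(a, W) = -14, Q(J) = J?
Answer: -464916/5 ≈ -92983.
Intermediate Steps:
y(U, X) = X/8
w = -1507/5 (w = 6 - (-14/(-5) - 153/((⅛)*(-2)))/2 = 6 - (-14*(-⅕) - 153/(-¼))/2 = 6 - (14/5 - 153*(-4))/2 = 6 - (14/5 + 612)/2 = 6 - ½*3074/5 = 6 - 1537/5 = -1507/5 ≈ -301.40)
I = 64
F = 1482/5 (F = -5 - 1*(-1507/5) = -5 + 1507/5 = 1482/5 ≈ 296.40)
(I + F)*(-258) = (64 + 1482/5)*(-258) = (1802/5)*(-258) = -464916/5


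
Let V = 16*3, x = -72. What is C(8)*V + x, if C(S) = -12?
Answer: -648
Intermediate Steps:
V = 48
C(8)*V + x = -12*48 - 72 = -576 - 72 = -648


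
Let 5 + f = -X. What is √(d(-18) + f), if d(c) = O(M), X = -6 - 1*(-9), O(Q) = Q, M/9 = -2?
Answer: I*√26 ≈ 5.099*I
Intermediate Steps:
M = -18 (M = 9*(-2) = -18)
X = 3 (X = -6 + 9 = 3)
d(c) = -18
f = -8 (f = -5 - 1*3 = -5 - 3 = -8)
√(d(-18) + f) = √(-18 - 8) = √(-26) = I*√26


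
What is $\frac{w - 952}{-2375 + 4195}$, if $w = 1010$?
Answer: $\frac{29}{910} \approx 0.031868$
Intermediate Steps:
$\frac{w - 952}{-2375 + 4195} = \frac{1010 - 952}{-2375 + 4195} = \frac{58}{1820} = 58 \cdot \frac{1}{1820} = \frac{29}{910}$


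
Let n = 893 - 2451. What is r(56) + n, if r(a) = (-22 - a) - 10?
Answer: -1646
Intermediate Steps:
r(a) = -32 - a
n = -1558
r(56) + n = (-32 - 1*56) - 1558 = (-32 - 56) - 1558 = -88 - 1558 = -1646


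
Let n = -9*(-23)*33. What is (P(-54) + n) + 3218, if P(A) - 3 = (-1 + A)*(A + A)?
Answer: 15992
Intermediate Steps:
n = 6831 (n = 207*33 = 6831)
P(A) = 3 + 2*A*(-1 + A) (P(A) = 3 + (-1 + A)*(A + A) = 3 + (-1 + A)*(2*A) = 3 + 2*A*(-1 + A))
(P(-54) + n) + 3218 = ((3 - 2*(-54) + 2*(-54)²) + 6831) + 3218 = ((3 + 108 + 2*2916) + 6831) + 3218 = ((3 + 108 + 5832) + 6831) + 3218 = (5943 + 6831) + 3218 = 12774 + 3218 = 15992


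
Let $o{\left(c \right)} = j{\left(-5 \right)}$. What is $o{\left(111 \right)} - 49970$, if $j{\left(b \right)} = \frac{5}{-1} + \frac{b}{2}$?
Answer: $- \frac{99955}{2} \approx -49978.0$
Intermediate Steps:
$j{\left(b \right)} = -5 + \frac{b}{2}$ ($j{\left(b \right)} = 5 \left(-1\right) + b \frac{1}{2} = -5 + \frac{b}{2}$)
$o{\left(c \right)} = - \frac{15}{2}$ ($o{\left(c \right)} = -5 + \frac{1}{2} \left(-5\right) = -5 - \frac{5}{2} = - \frac{15}{2}$)
$o{\left(111 \right)} - 49970 = - \frac{15}{2} - 49970 = - \frac{99955}{2}$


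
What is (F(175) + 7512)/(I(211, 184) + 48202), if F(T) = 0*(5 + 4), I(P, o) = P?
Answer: 7512/48413 ≈ 0.15516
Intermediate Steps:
F(T) = 0 (F(T) = 0*9 = 0)
(F(175) + 7512)/(I(211, 184) + 48202) = (0 + 7512)/(211 + 48202) = 7512/48413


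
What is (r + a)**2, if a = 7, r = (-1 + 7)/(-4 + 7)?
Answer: 81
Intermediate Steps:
r = 2 (r = 6/3 = 6*(1/3) = 2)
(r + a)**2 = (2 + 7)**2 = 9**2 = 81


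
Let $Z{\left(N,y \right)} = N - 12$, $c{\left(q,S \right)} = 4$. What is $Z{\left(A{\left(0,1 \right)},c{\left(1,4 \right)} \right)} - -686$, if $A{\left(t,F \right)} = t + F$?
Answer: $675$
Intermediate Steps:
$A{\left(t,F \right)} = F + t$
$Z{\left(N,y \right)} = -12 + N$
$Z{\left(A{\left(0,1 \right)},c{\left(1,4 \right)} \right)} - -686 = \left(-12 + \left(1 + 0\right)\right) - -686 = \left(-12 + 1\right) + 686 = -11 + 686 = 675$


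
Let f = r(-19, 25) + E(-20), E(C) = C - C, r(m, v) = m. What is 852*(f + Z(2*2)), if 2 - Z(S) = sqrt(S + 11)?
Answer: -14484 - 852*sqrt(15) ≈ -17784.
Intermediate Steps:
Z(S) = 2 - sqrt(11 + S) (Z(S) = 2 - sqrt(S + 11) = 2 - sqrt(11 + S))
E(C) = 0
f = -19 (f = -19 + 0 = -19)
852*(f + Z(2*2)) = 852*(-19 + (2 - sqrt(11 + 2*2))) = 852*(-19 + (2 - sqrt(11 + 4))) = 852*(-19 + (2 - sqrt(15))) = 852*(-17 - sqrt(15)) = -14484 - 852*sqrt(15)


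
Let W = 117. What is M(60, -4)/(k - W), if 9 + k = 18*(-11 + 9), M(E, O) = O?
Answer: 2/81 ≈ 0.024691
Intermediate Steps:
k = -45 (k = -9 + 18*(-11 + 9) = -9 + 18*(-2) = -9 - 36 = -45)
M(60, -4)/(k - W) = -4/(-45 - 1*117) = -4/(-45 - 117) = -4/(-162) = -4*(-1/162) = 2/81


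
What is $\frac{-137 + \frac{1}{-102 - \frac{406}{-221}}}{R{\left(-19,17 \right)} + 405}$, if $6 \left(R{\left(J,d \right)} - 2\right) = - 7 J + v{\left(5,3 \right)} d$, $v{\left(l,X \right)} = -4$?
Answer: $- \frac{9098559}{27747476} \approx -0.32791$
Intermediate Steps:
$R{\left(J,d \right)} = 2 - \frac{7 J}{6} - \frac{2 d}{3}$ ($R{\left(J,d \right)} = 2 + \frac{- 7 J - 4 d}{6} = 2 - \left(\frac{2 d}{3} + \frac{7 J}{6}\right) = 2 - \frac{7 J}{6} - \frac{2 d}{3}$)
$\frac{-137 + \frac{1}{-102 - \frac{406}{-221}}}{R{\left(-19,17 \right)} + 405} = \frac{-137 + \frac{1}{-102 - \frac{406}{-221}}}{\left(2 - - \frac{133}{6} - \frac{34}{3}\right) + 405} = \frac{-137 + \frac{1}{-102 - - \frac{406}{221}}}{\left(2 + \frac{133}{6} - \frac{34}{3}\right) + 405} = \frac{-137 + \frac{1}{-102 + \frac{406}{221}}}{\frac{77}{6} + 405} = \frac{-137 + \frac{1}{- \frac{22136}{221}}}{\frac{2507}{6}} = \left(-137 - \frac{221}{22136}\right) \frac{6}{2507} = \left(- \frac{3032853}{22136}\right) \frac{6}{2507} = - \frac{9098559}{27747476}$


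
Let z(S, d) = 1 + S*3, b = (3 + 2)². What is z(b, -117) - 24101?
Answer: -24025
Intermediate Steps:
b = 25 (b = 5² = 25)
z(S, d) = 1 + 3*S
z(b, -117) - 24101 = (1 + 3*25) - 24101 = (1 + 75) - 24101 = 76 - 24101 = -24025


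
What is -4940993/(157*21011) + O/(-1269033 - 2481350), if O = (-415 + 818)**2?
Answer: -1466643007974/951653050957 ≈ -1.5412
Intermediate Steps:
O = 162409 (O = 403**2 = 162409)
-4940993/(157*21011) + O/(-1269033 - 2481350) = -4940993/(157*21011) + 162409/(-1269033 - 2481350) = -4940993/3298727 + 162409/(-3750383) = -4940993*1/3298727 + 162409*(-1/3750383) = -4940993/3298727 - 12493/288491 = -1466643007974/951653050957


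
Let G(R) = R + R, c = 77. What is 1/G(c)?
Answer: 1/154 ≈ 0.0064935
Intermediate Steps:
G(R) = 2*R
1/G(c) = 1/(2*77) = 1/154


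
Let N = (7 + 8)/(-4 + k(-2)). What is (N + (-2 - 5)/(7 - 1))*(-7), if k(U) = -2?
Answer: 77/3 ≈ 25.667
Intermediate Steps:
N = -5/2 (N = (7 + 8)/(-4 - 2) = 15/(-6) = 15*(-⅙) = -5/2 ≈ -2.5000)
(N + (-2 - 5)/(7 - 1))*(-7) = (-5/2 + (-2 - 5)/(7 - 1))*(-7) = (-5/2 - 7/6)*(-7) = -11/3*(-7) = 77/3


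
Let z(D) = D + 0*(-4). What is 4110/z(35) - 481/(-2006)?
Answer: 1652299/14042 ≈ 117.67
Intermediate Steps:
z(D) = D (z(D) = D + 0 = D)
4110/z(35) - 481/(-2006) = 4110/35 - 481/(-2006) = 4110*(1/35) - 481*(-1/2006) = 822/7 + 481/2006 = 1652299/14042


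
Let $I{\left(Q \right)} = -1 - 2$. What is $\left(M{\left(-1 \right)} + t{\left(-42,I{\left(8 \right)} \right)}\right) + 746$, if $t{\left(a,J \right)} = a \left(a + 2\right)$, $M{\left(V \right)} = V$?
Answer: $2425$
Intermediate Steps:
$I{\left(Q \right)} = -3$ ($I{\left(Q \right)} = -1 - 2 = -3$)
$t{\left(a,J \right)} = a \left(2 + a\right)$
$\left(M{\left(-1 \right)} + t{\left(-42,I{\left(8 \right)} \right)}\right) + 746 = \left(-1 - 42 \left(2 - 42\right)\right) + 746 = \left(-1 - -1680\right) + 746 = \left(-1 + 1680\right) + 746 = 1679 + 746 = 2425$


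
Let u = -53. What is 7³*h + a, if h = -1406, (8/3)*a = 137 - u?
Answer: -1928747/4 ≈ -4.8219e+5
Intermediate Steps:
a = 285/4 (a = 3*(137 - 1*(-53))/8 = 3*(137 + 53)/8 = (3/8)*190 = 285/4 ≈ 71.250)
7³*h + a = 7³*(-1406) + 285/4 = 343*(-1406) + 285/4 = -482258 + 285/4 = -1928747/4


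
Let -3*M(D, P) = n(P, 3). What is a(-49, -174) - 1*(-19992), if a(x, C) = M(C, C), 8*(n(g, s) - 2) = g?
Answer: 239983/12 ≈ 19999.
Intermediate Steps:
n(g, s) = 2 + g/8
M(D, P) = -2/3 - P/24 (M(D, P) = -(2 + P/8)/3 = -2/3 - P/24)
a(x, C) = -2/3 - C/24
a(-49, -174) - 1*(-19992) = (-2/3 - 1/24*(-174)) - 1*(-19992) = (-2/3 + 29/4) + 19992 = 79/12 + 19992 = 239983/12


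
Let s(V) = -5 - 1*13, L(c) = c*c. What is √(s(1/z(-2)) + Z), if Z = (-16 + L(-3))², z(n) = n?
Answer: √31 ≈ 5.5678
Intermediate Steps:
L(c) = c²
Z = 49 (Z = (-16 + (-3)²)² = (-16 + 9)² = (-7)² = 49)
s(V) = -18 (s(V) = -5 - 13 = -18)
√(s(1/z(-2)) + Z) = √(-18 + 49) = √31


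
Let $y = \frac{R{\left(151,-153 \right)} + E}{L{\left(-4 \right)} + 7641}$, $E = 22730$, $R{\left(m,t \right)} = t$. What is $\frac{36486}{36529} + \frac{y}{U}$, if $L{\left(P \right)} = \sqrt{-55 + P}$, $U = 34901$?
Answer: $\frac{74353560819332193}{74434879960247260} - \frac{22577 i \sqrt{59}}{2037692790940} \approx 0.99891 - 8.5105 \cdot 10^{-8} i$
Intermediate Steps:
$y = \frac{22577}{7641 + i \sqrt{59}}$ ($y = \frac{-153 + 22730}{\sqrt{-55 - 4} + 7641} = \frac{22577}{\sqrt{-59} + 7641} = \frac{22577}{i \sqrt{59} + 7641} = \frac{22577}{7641 + i \sqrt{59}} \approx 2.9547 - 0.0029702 i$)
$\frac{36486}{36529} + \frac{y}{U} = \frac{36486}{36529} + \frac{\frac{172510857}{58384940} - \frac{22577 i \sqrt{59}}{58384940}}{34901} = 36486 \cdot \frac{1}{36529} + \left(\frac{172510857}{58384940} - \frac{22577 i \sqrt{59}}{58384940}\right) \frac{1}{34901} = \frac{36486}{36529} + \left(\frac{172510857}{2037692790940} - \frac{22577 i \sqrt{59}}{2037692790940}\right) = \frac{74353560819332193}{74434879960247260} - \frac{22577 i \sqrt{59}}{2037692790940}$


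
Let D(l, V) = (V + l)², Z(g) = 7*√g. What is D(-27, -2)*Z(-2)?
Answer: 5887*I*√2 ≈ 8325.5*I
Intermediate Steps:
D(-27, -2)*Z(-2) = (-2 - 27)²*(7*√(-2)) = (-29)²*(7*(I*√2)) = 841*(7*I*√2) = 5887*I*√2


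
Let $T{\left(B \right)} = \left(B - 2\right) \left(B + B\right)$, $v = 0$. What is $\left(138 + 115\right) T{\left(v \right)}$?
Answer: $0$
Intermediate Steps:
$T{\left(B \right)} = 2 B \left(-2 + B\right)$ ($T{\left(B \right)} = \left(-2 + B\right) 2 B = 2 B \left(-2 + B\right)$)
$\left(138 + 115\right) T{\left(v \right)} = \left(138 + 115\right) 2 \cdot 0 \left(-2 + 0\right) = 253 \cdot 2 \cdot 0 \left(-2\right) = 253 \cdot 0 = 0$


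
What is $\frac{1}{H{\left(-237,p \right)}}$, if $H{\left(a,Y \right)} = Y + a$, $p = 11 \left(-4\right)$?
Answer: $- \frac{1}{281} \approx -0.0035587$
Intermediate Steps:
$p = -44$
$\frac{1}{H{\left(-237,p \right)}} = \frac{1}{-44 - 237} = \frac{1}{-281} = - \frac{1}{281}$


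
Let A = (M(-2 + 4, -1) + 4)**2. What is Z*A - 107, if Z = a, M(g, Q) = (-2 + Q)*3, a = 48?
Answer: 1093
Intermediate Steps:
M(g, Q) = -6 + 3*Q
Z = 48
A = 25 (A = ((-6 + 3*(-1)) + 4)**2 = ((-6 - 3) + 4)**2 = (-9 + 4)**2 = (-5)**2 = 25)
Z*A - 107 = 48*25 - 107 = 1200 - 107 = 1093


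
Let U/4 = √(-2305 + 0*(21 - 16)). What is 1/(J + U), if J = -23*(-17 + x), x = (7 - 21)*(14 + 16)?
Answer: 10051/101059481 - 4*I*√2305/101059481 ≈ 9.9456e-5 - 1.9003e-6*I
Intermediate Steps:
x = -420 (x = -14*30 = -420)
U = 4*I*√2305 (U = 4*√(-2305 + 0*(21 - 16)) = 4*√(-2305 + 0*5) = 4*√(-2305 + 0) = 4*√(-2305) = 4*(I*√2305) = 4*I*√2305 ≈ 192.04*I)
J = 10051 (J = -23*(-17 - 420) = -23*(-437) = 10051)
1/(J + U) = 1/(10051 + 4*I*√2305)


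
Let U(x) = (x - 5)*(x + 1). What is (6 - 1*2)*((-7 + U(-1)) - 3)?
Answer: -40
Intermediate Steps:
U(x) = (1 + x)*(-5 + x) (U(x) = (-5 + x)*(1 + x) = (1 + x)*(-5 + x))
(6 - 1*2)*((-7 + U(-1)) - 3) = (6 - 1*2)*((-7 + (-5 + (-1)² - 4*(-1))) - 3) = (6 - 2)*((-7 + (-5 + 1 + 4)) - 3) = 4*((-7 + 0) - 3) = 4*(-7 - 3) = 4*(-10) = -40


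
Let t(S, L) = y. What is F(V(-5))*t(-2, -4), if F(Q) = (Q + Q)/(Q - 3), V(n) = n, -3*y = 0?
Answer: 0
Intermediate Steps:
y = 0 (y = -⅓*0 = 0)
t(S, L) = 0
F(Q) = 2*Q/(-3 + Q) (F(Q) = (2*Q)/(-3 + Q) = 2*Q/(-3 + Q))
F(V(-5))*t(-2, -4) = (2*(-5)/(-3 - 5))*0 = (2*(-5)/(-8))*0 = (2*(-5)*(-⅛))*0 = (5/4)*0 = 0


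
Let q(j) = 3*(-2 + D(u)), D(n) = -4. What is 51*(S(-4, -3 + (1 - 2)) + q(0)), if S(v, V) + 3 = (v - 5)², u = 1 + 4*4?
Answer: 3060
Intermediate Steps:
u = 17 (u = 1 + 16 = 17)
S(v, V) = -3 + (-5 + v)² (S(v, V) = -3 + (v - 5)² = -3 + (-5 + v)²)
q(j) = -18 (q(j) = 3*(-2 - 4) = 3*(-6) = -18)
51*(S(-4, -3 + (1 - 2)) + q(0)) = 51*((-3 + (-5 - 4)²) - 18) = 51*((-3 + (-9)²) - 18) = 51*((-3 + 81) - 18) = 51*(78 - 18) = 51*60 = 3060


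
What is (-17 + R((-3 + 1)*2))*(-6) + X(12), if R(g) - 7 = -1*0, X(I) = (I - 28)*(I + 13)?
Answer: -340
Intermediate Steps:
X(I) = (-28 + I)*(13 + I)
R(g) = 7 (R(g) = 7 - 1*0 = 7 + 0 = 7)
(-17 + R((-3 + 1)*2))*(-6) + X(12) = (-17 + 7)*(-6) + (-364 + 12² - 15*12) = -10*(-6) + (-364 + 144 - 180) = 60 - 400 = -340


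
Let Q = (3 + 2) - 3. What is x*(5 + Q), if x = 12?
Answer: 84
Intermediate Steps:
Q = 2 (Q = 5 - 3 = 2)
x*(5 + Q) = 12*(5 + 2) = 12*7 = 84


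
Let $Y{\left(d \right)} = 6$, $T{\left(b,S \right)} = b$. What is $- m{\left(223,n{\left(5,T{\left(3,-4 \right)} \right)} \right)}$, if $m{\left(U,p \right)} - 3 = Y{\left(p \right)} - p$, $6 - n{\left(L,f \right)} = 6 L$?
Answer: $-33$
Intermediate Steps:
$n{\left(L,f \right)} = 6 - 6 L$
$m{\left(U,p \right)} = 9 - p$ ($m{\left(U,p \right)} = 3 - \left(-6 + p\right) = 9 - p$)
$- m{\left(223,n{\left(5,T{\left(3,-4 \right)} \right)} \right)} = - (9 - \left(6 - 30\right)) = - (9 - -24) = - (9 + 24) = \left(-1\right) 33 = -33$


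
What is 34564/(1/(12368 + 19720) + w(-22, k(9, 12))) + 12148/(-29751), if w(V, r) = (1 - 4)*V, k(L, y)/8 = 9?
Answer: 32970798497900/63006935559 ≈ 523.29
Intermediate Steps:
k(L, y) = 72 (k(L, y) = 8*9 = 72)
w(V, r) = -3*V
34564/(1/(12368 + 19720) + w(-22, k(9, 12))) + 12148/(-29751) = 34564/(1/(12368 + 19720) - 3*(-22)) + 12148/(-29751) = 34564/(1/32088 + 66) + 12148*(-1/29751) = 34564/(1/32088 + 66) - 12148/29751 = 34564/(2117809/32088) - 12148/29751 = 34564*(32088/2117809) - 12148/29751 = 1109089632/2117809 - 12148/29751 = 32970798497900/63006935559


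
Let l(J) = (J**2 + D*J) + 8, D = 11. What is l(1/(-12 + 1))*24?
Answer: 20352/121 ≈ 168.20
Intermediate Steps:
l(J) = 8 + J**2 + 11*J (l(J) = (J**2 + 11*J) + 8 = 8 + J**2 + 11*J)
l(1/(-12 + 1))*24 = (8 + (1/(-12 + 1))**2 + 11/(-12 + 1))*24 = (8 + (1/(-11))**2 + 11/(-11))*24 = (8 + (-1/11)**2 + 11*(-1/11))*24 = (8 + 1/121 - 1)*24 = (848/121)*24 = 20352/121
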